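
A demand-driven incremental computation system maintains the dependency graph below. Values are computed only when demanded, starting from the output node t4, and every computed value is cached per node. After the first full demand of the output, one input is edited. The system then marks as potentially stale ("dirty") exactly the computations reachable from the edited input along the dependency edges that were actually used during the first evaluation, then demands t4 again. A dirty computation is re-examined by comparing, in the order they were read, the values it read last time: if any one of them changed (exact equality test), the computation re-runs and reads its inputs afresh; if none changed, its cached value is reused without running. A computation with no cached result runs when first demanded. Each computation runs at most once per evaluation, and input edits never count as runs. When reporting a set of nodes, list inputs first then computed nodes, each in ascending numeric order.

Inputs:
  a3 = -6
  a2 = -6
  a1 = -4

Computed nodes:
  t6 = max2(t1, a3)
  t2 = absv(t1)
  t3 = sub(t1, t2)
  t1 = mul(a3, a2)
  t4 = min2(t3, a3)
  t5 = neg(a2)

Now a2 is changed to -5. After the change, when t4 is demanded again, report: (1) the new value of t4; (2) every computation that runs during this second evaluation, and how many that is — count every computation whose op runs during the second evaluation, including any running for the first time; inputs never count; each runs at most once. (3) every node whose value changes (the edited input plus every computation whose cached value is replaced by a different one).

New value of t4: -6.
Computations that run: t1, t2, t3 — 3 in total.
Values that change: a2, t1, t2.
Key observation: the change is absorbed at t3 — it re-runs but produces the same value, and the output's value is unchanged.

First evaluation (everything demanded from the output):
  t1 = mul(-6, -6) = 36
  t2 = absv(36) = 36
  t3 = sub(36, 36) = 0
  t4 = min2(0, -6) = -6

Propagation after the edit:
  t1: runs — a2 -6->-5; result 30.
  t2: runs — t1 36->30; result 30.
  t3: runs — t1 36->30; t2 36->30; result 0 (same value as before).
  t4: checked — values it read are unchanged (t3 unchanged, a3 unchanged); reused cached -6 without running.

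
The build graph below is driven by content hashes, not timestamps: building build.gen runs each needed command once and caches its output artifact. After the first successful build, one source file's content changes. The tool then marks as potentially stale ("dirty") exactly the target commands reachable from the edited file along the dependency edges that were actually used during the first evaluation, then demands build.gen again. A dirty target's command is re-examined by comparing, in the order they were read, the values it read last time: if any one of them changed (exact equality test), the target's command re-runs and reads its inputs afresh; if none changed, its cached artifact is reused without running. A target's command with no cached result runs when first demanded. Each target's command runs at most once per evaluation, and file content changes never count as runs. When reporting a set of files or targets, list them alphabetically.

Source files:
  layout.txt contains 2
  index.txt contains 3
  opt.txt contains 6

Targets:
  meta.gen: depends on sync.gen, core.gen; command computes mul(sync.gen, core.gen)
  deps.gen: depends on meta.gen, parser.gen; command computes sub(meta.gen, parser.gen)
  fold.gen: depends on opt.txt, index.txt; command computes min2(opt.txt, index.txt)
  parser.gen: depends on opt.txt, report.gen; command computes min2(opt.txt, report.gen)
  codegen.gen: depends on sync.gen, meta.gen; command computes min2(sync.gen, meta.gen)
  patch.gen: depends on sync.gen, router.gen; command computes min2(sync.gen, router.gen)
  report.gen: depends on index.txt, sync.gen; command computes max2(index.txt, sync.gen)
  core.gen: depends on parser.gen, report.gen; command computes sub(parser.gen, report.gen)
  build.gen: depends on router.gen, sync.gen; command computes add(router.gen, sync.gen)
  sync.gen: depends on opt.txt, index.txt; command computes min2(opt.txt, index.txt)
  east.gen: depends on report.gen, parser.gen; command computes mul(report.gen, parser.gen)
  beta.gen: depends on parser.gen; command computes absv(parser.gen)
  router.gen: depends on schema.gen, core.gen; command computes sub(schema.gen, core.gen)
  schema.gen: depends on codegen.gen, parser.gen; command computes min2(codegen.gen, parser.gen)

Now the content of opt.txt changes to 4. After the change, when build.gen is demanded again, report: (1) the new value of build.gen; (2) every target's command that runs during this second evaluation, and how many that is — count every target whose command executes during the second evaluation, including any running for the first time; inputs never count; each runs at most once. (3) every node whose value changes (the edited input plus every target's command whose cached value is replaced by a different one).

build.gen now evaluates to 3.
Run set: parser.gen, sync.gen (2 run).
Changed values: opt.txt.
The important point: at report.gen every value read last time is unchanged, so the dirty flag clears without a run.

Initial pass — values computed on the first demand:
  sync.gen = min2(6, 3) = 3
  report.gen = max2(3, 3) = 3
  parser.gen = min2(6, 3) = 3
  core.gen = sub(3, 3) = 0
  meta.gen = mul(3, 0) = 0
  codegen.gen = min2(3, 0) = 0
  schema.gen = min2(0, 3) = 0
  router.gen = sub(0, 0) = 0
  build.gen = add(0, 3) = 3

Second demand — change propagation:
  sync.gen: re-runs because opt.txt 6->4; new result 3 (unchanged).
  report.gen: re-examined; everything it read last time is the same (index.txt unchanged, sync.gen unchanged) — cache 3 kept, no run.
  parser.gen: re-runs because opt.txt 6->4; new result 3 (unchanged).
  core.gen: re-examined; everything it read last time is the same (parser.gen unchanged, report.gen unchanged) — cache 0 kept, no run.
  meta.gen: re-examined; everything it read last time is the same (sync.gen unchanged, core.gen unchanged) — cache 0 kept, no run.
  codegen.gen: re-examined; everything it read last time is the same (sync.gen unchanged, meta.gen unchanged) — cache 0 kept, no run.
  schema.gen: re-examined; everything it read last time is the same (codegen.gen unchanged, parser.gen unchanged) — cache 0 kept, no run.
  router.gen: re-examined; everything it read last time is the same (schema.gen unchanged, core.gen unchanged) — cache 0 kept, no run.
  build.gen: re-examined; everything it read last time is the same (router.gen unchanged, sync.gen unchanged) — cache 3 kept, no run.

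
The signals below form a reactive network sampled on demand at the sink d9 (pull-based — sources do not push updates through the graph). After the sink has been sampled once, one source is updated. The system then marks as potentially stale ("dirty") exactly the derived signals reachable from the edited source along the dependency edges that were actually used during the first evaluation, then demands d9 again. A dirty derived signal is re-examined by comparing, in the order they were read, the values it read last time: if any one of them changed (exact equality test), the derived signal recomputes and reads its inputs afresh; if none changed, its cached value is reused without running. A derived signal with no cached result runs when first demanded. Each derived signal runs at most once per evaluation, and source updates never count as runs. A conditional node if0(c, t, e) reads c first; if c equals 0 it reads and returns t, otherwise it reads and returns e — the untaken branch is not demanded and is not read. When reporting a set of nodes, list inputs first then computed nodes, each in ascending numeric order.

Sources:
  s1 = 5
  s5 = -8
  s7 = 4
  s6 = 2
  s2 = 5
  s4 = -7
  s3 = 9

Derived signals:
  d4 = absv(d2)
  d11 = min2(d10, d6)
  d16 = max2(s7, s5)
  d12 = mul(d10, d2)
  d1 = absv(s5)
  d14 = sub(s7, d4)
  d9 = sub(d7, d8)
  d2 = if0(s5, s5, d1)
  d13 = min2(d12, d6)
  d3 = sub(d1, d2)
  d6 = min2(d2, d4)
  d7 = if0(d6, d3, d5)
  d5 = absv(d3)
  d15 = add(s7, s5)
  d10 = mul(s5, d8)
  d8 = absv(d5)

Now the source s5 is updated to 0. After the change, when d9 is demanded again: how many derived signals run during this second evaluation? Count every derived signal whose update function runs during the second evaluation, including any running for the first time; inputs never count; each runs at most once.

Run set: d1, d2, d3, d4, d6, d7 (6 run).
The important point: at d5 every value read last time is unchanged, so the dirty flag clears without a run.

Initial pass — values computed on the first demand:
  d1 = absv(-8) = 8
  d2 = if0(s5=-8 -> else branch d1) = 8
  d3 = sub(8, 8) = 0
  d4 = absv(8) = 8
  d5 = absv(0) = 0
  d6 = min2(8, 8) = 8
  d7 = if0(d6=8 -> else branch d5) = 0
  d8 = absv(0) = 0
  d9 = sub(0, 0) = 0

Second demand — change propagation:
  d1: re-runs because s5 -8->0; new result 0.
  d2: re-runs because s5 -8->0; d1 8->0; new result 0.
  d3: re-runs because d1 8->0; d2 8->0; new result 0 (unchanged).
  d4: re-runs because d2 8->0; new result 0.
  d5: re-examined; everything it read last time is the same (d3 unchanged) — cache 0 kept, no run.
  d6: re-runs because d2 8->0; d4 8->0; new result 0.
  d7: re-runs because d6 8->0; new result 0 (unchanged).
  d8: re-examined; everything it read last time is the same (d5 unchanged) — cache 0 kept, no run.
  d9: re-examined; everything it read last time is the same (d7 unchanged, d8 unchanged) — cache 0 kept, no run.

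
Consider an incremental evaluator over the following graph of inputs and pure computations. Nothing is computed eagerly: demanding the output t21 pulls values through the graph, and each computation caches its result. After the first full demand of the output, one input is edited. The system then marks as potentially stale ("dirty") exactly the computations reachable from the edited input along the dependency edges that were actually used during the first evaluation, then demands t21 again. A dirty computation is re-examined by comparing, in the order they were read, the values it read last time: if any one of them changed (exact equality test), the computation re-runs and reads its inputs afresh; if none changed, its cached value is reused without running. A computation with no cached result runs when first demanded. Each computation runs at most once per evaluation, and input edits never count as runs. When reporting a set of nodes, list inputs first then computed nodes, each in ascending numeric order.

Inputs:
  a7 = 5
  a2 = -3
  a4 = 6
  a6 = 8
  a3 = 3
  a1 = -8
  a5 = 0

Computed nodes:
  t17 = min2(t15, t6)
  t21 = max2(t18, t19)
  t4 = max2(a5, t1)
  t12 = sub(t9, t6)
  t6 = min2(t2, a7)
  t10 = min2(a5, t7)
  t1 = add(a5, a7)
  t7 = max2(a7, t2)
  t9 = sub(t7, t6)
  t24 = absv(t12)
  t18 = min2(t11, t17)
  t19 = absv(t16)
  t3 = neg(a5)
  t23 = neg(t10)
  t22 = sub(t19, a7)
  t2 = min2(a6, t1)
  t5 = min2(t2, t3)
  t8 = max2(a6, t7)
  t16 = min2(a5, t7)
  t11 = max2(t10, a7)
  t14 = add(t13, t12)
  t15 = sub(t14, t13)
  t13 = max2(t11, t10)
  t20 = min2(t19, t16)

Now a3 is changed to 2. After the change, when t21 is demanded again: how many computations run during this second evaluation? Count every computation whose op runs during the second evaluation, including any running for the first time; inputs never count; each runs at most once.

Run set: none (0 run).
The important point: nothing the output needs ever reads a3, so the edit is invisible to it.

Initial pass — values computed on the first demand:
  t1 = add(0, 5) = 5
  t2 = min2(8, 5) = 5
  t6 = min2(5, 5) = 5
  t7 = max2(5, 5) = 5
  t9 = sub(5, 5) = 0
  t10 = min2(0, 5) = 0
  t11 = max2(0, 5) = 5
  t12 = sub(0, 5) = -5
  t13 = max2(5, 0) = 5
  t14 = add(5, -5) = 0
  t15 = sub(0, 5) = -5
  t16 = min2(0, 5) = 0
  t17 = min2(-5, 5) = -5
  t18 = min2(5, -5) = -5
  t19 = absv(0) = 0
  t21 = max2(-5, 0) = 0

Second demand — change propagation:
  no demanded computation ever read a3, so the edit dirties nothing and nothing runs.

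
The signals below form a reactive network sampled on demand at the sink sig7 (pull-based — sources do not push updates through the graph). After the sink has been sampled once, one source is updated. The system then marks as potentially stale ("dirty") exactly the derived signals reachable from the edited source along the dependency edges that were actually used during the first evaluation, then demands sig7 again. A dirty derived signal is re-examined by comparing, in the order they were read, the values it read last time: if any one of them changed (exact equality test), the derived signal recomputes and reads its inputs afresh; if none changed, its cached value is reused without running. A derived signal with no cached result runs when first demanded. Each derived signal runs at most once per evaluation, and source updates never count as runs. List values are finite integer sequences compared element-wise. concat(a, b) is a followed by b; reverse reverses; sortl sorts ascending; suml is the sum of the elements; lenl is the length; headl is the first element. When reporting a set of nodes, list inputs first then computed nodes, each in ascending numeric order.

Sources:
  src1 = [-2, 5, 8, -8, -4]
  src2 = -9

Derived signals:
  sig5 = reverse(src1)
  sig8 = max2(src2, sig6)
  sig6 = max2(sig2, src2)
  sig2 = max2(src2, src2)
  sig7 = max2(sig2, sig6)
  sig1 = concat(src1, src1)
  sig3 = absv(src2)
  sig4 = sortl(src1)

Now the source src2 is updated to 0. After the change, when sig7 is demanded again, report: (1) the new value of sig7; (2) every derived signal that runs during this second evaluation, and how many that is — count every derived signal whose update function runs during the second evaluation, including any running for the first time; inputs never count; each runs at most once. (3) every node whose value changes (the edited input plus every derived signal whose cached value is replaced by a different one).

Initial pass — values computed on the first demand:
  sig2 = max2(-9, -9) = -9
  sig6 = max2(-9, -9) = -9
  sig7 = max2(-9, -9) = -9

Second demand — change propagation:
  sig2: re-runs because src2 -9->0; src2 -9->0; new result 0.
  sig6: re-runs because sig2 -9->0; src2 -9->0; new result 0.
  sig7: re-runs because sig2 -9->0; sig6 -9->0; new result 0.

sig7 now evaluates to 0.
Run set: sig2, sig6, sig7 (3 run).
Changed values: src2, sig2, sig6, sig7.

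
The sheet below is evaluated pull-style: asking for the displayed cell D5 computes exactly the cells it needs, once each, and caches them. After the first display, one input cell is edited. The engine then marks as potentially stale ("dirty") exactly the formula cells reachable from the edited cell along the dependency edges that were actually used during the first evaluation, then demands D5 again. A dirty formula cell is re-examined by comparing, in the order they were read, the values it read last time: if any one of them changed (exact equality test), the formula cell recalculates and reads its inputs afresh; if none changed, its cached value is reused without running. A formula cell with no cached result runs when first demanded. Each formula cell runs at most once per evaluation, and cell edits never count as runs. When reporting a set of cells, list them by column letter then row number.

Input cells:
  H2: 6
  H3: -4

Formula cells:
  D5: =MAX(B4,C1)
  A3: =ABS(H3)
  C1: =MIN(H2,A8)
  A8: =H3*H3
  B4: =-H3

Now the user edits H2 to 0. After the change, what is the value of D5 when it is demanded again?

First demand of the output computes:
  A8 = -4 * -4 = 16
  B4 = -(-4) = 4
  C1 = MIN(6, 16) = 6
  D5 = MAX(4, 6) = 6

After the edit, cleaning proceeds:
  C1: a read changed (H2 6->0) — executes, giving 0.
  D5: a read changed (C1 6->0) — executes, giving 4.

Demanding D5 again yields 4.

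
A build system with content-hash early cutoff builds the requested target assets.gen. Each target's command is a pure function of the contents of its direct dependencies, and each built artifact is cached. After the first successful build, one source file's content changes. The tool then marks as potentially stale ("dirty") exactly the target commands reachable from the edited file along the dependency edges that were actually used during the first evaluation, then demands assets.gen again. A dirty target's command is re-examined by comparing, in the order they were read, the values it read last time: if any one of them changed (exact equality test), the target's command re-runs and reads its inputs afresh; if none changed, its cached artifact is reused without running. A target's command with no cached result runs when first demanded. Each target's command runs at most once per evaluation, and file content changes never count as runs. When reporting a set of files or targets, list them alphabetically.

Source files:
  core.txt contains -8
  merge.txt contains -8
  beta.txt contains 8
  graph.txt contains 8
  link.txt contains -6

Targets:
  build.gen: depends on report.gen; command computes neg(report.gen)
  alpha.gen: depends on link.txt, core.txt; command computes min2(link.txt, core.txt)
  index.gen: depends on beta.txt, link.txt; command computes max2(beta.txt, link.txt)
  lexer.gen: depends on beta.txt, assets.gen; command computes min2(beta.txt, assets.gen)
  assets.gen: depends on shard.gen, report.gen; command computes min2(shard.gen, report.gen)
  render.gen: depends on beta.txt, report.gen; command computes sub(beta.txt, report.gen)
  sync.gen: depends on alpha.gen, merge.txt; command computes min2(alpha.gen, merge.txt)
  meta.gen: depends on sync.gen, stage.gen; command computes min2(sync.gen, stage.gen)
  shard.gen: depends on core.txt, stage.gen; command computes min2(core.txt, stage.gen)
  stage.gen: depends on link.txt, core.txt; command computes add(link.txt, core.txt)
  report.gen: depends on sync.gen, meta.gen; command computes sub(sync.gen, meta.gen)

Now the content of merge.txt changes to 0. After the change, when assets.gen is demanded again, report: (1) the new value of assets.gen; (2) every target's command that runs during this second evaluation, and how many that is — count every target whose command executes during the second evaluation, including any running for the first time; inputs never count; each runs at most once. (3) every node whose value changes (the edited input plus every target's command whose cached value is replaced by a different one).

First evaluation (everything demanded from the output):
  alpha.gen = min2(-6, -8) = -8
  stage.gen = add(-6, -8) = -14
  shard.gen = min2(-8, -14) = -14
  sync.gen = min2(-8, -8) = -8
  meta.gen = min2(-8, -14) = -14
  report.gen = sub(-8, -14) = 6
  assets.gen = min2(-14, 6) = -14

Propagation after the edit:
  sync.gen: runs — merge.txt -8->0; result -8 (same value as before).
  meta.gen: checked — values it read are unchanged (sync.gen unchanged, stage.gen unchanged); reused cached -14 without running.
  report.gen: checked — values it read are unchanged (sync.gen unchanged, meta.gen unchanged); reused cached 6 without running.
  assets.gen: checked — values it read are unchanged (shard.gen unchanged, report.gen unchanged); reused cached -14 without running.

Key observation: the change is absorbed at sync.gen — it re-runs but produces the same value, and the output's value is unchanged.

New value of assets.gen: -14.
Target commands that run: sync.gen — 1 in total.
Values that change: merge.txt.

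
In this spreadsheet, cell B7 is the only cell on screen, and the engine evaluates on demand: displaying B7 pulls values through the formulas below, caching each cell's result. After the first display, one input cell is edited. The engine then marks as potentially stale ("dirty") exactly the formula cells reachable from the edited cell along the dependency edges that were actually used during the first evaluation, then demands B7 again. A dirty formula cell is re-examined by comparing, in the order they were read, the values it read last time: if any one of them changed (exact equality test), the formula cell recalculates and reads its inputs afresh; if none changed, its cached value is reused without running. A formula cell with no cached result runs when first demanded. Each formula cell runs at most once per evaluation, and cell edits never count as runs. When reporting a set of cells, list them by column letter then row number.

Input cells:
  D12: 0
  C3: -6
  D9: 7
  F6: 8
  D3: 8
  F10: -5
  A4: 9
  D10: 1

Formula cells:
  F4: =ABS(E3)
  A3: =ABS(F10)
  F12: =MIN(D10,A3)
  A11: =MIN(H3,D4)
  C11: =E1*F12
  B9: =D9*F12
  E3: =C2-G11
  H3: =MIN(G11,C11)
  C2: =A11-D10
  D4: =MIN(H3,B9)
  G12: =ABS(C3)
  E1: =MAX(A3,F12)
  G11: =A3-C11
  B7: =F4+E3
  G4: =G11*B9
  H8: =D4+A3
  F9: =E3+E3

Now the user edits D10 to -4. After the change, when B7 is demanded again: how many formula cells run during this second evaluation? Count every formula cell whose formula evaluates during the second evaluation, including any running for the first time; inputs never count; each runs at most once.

Initial pass — values computed on the first demand:
  A3 = ABS(-5) = 5
  F12 = MIN(1, 5) = 1
  B9 = 7 * 1 = 7
  E1 = MAX(5, 1) = 5
  C11 = 5 * 1 = 5
  G11 = 5 - 5 = 0
  H3 = MIN(0, 5) = 0
  D4 = MIN(0, 7) = 0
  A11 = MIN(0, 0) = 0
  C2 = 0 - 1 = -1
  E3 = -1 - 0 = -1
  F4 = ABS(-1) = 1
  B7 = 1 + -1 = 0

Second demand — change propagation:
  F12: re-runs because D10 1->-4; new result -4.
  B9: re-runs because F12 1->-4; new result -28.
  E1: re-runs because F12 1->-4; new result 5 (unchanged).
  C11: re-runs because F12 1->-4; new result -20.
  G11: re-runs because C11 5->-20; new result 25.
  H3: re-runs because G11 0->25; C11 5->-20; new result -20.
  D4: re-runs because H3 0->-20; B9 7->-28; new result -28.
  A11: re-runs because H3 0->-20; D4 0->-28; new result -28.
  C2: re-runs because A11 0->-28; D10 1->-4; new result -24.
  E3: re-runs because C2 -1->-24; G11 0->25; new result -49.
  F4: re-runs because E3 -1->-49; new result 49.
  B7: re-runs because F4 1->49; E3 -1->-49; new result 0 (unchanged).

Run set: A11, B7, B9, C2, C11, D4, E1, E3, F4, F12, G11, H3 (12 run).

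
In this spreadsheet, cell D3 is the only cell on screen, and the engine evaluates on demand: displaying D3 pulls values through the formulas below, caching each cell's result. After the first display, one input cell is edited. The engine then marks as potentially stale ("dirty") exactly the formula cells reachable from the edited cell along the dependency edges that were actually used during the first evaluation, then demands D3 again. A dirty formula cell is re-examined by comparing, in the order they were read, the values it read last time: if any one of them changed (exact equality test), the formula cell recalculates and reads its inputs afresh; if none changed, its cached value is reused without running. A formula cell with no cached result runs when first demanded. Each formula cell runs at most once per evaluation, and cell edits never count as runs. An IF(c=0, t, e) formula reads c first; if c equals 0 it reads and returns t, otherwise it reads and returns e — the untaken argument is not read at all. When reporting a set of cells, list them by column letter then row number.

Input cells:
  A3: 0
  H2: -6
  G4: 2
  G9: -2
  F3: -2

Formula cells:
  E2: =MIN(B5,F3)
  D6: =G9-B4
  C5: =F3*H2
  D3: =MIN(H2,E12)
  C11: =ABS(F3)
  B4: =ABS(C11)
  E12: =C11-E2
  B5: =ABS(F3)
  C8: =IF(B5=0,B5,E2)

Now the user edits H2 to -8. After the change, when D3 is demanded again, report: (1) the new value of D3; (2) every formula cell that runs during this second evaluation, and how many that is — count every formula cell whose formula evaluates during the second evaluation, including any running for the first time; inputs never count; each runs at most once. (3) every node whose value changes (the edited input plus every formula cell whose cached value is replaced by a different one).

Initial pass — values computed on the first demand:
  B5 = ABS(-2) = 2
  C11 = ABS(-2) = 2
  E2 = MIN(2, -2) = -2
  E12 = 2 - -2 = 4
  D3 = MIN(-6, 4) = -6

Second demand — change propagation:
  D3: re-runs because H2 -6->-8; new result -8.

D3 now evaluates to -8.
Run set: D3 (1 run).
Changed values: D3, H2.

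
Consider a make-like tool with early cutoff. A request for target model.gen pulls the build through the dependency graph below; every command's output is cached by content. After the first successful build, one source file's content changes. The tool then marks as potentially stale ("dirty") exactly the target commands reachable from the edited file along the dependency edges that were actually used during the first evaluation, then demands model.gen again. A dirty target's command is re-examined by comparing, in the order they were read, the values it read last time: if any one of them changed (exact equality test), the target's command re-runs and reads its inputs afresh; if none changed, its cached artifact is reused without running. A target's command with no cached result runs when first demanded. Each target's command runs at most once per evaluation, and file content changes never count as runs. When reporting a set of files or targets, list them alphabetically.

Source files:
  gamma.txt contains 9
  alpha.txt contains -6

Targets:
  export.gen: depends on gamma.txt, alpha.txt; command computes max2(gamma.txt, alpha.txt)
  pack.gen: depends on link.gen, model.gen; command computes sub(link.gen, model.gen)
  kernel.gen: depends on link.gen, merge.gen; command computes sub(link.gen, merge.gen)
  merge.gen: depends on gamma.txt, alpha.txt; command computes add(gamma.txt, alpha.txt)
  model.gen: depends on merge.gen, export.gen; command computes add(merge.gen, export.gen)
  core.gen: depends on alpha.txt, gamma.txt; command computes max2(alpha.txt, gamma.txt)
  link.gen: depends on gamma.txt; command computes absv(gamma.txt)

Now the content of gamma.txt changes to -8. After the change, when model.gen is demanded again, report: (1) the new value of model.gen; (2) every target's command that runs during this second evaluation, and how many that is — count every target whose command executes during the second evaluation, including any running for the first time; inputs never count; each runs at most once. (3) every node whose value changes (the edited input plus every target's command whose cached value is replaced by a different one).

Demanding model.gen again yields -20.
3 target commands run: export.gen, merge.gen, model.gen.
The nodes whose values change: export.gen, gamma.txt, merge.gen, model.gen.

First demand of the output computes:
  export.gen = max2(9, -6) = 9
  merge.gen = add(9, -6) = 3
  model.gen = add(3, 9) = 12

After the edit, cleaning proceeds:
  export.gen: a read changed (gamma.txt 9->-8) — executes, giving -6.
  merge.gen: a read changed (gamma.txt 9->-8) — executes, giving -14.
  model.gen: a read changed (merge.gen 3->-14; export.gen 9->-6) — executes, giving -20.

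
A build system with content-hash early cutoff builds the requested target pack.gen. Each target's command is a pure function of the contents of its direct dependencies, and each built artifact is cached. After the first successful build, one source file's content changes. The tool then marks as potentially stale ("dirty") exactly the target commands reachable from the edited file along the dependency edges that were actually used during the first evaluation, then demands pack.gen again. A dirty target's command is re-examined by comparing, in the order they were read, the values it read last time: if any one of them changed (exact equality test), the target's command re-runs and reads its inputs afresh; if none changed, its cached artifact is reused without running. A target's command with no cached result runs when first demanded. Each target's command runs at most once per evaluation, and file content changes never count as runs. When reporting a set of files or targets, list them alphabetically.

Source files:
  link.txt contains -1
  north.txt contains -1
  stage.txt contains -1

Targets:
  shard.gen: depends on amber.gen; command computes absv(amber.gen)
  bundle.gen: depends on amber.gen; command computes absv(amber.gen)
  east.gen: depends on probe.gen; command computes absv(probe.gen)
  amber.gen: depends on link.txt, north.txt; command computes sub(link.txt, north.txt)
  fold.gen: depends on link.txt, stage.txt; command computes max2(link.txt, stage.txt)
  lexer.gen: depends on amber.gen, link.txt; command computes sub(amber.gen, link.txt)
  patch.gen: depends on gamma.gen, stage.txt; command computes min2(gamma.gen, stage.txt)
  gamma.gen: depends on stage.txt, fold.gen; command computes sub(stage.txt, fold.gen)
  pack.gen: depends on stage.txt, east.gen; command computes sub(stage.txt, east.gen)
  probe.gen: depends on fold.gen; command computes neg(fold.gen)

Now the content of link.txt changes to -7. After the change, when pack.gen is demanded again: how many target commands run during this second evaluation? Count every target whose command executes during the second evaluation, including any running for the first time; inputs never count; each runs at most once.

Target commands that run: fold.gen — 1 in total.
Key observation: the change is absorbed at fold.gen — it re-runs but produces the same value, and the output's value is unchanged.

First evaluation (everything demanded from the output):
  fold.gen = max2(-1, -1) = -1
  probe.gen = neg(-1) = 1
  east.gen = absv(1) = 1
  pack.gen = sub(-1, 1) = -2

Propagation after the edit:
  fold.gen: runs — link.txt -1->-7; result -1 (same value as before).
  probe.gen: checked — values it read are unchanged (fold.gen unchanged); reused cached 1 without running.
  east.gen: checked — values it read are unchanged (probe.gen unchanged); reused cached 1 without running.
  pack.gen: checked — values it read are unchanged (stage.txt unchanged, east.gen unchanged); reused cached -2 without running.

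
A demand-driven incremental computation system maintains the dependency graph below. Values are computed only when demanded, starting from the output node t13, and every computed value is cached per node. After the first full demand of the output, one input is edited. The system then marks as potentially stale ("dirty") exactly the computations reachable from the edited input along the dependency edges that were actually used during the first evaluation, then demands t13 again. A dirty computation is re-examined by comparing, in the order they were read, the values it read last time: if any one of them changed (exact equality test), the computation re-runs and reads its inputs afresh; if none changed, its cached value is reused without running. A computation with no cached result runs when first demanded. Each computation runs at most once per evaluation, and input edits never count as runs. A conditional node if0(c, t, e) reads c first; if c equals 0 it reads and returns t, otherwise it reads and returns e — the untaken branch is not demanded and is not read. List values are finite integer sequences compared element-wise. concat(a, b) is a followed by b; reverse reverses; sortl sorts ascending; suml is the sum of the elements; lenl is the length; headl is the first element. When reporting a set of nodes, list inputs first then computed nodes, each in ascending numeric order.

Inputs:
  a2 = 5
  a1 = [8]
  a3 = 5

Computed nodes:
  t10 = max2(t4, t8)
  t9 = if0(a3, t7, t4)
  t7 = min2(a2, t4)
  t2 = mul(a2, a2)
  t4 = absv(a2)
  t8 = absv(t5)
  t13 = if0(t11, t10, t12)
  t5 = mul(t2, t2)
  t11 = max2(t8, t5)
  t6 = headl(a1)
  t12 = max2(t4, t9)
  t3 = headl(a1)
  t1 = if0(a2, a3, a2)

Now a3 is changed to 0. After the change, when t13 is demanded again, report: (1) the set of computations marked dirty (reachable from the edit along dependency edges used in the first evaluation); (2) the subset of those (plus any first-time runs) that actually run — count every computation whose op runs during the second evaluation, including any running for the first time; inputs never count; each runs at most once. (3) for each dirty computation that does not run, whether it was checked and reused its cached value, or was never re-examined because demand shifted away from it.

First evaluation (everything demanded from the output):
  t2 = mul(5, 5) = 25
  t4 = absv(5) = 5
  t5 = mul(25, 25) = 625
  t8 = absv(625) = 625
  t9 = if0(a3=5 -> else branch t4) = 5
  t11 = max2(625, 625) = 625
  t12 = max2(5, 5) = 5
  t13 = if0(t11=625 -> else branch t12) = 5

Propagation after the edit:
  t7: demanded for the first time — runs, produces 5.
  t9: runs — a3 5->0; result 5 (same value as before).
  t12: checked — values it read are unchanged (t4 unchanged, t9 unchanged); reused cached 5 without running.
  t13: checked — values it read are unchanged (t11 unchanged, t12 unchanged); reused cached 5 without running.

Key observation: a condition flipped, so demand reaches new nodes — t7 runs for the first time.

Marked dirty: t9, t12, t13.
Computations that run: t7, t9 — 2 in total.
Checked but reused from cache: t12, t13.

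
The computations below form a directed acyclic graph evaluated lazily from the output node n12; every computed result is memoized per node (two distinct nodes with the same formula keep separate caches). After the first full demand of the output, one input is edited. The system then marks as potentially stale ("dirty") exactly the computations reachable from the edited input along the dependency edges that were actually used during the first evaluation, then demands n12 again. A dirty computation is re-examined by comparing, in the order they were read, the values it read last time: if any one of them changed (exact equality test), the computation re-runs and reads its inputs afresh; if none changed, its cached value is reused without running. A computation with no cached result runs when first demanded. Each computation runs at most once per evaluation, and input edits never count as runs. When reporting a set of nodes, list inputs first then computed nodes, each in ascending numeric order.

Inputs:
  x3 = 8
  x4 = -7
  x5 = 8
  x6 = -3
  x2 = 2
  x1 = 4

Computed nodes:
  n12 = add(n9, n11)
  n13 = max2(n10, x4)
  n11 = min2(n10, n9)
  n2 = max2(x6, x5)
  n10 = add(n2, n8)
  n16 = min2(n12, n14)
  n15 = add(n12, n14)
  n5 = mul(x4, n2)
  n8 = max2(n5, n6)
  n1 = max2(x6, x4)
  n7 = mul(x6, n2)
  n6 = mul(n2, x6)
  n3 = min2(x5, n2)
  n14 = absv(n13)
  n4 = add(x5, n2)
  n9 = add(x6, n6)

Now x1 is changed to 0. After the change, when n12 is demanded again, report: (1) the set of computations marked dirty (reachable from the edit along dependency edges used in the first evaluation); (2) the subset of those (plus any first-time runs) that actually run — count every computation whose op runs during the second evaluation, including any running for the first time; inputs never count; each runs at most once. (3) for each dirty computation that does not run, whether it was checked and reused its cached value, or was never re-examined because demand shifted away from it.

The edit dirties: none.
0 computations run: none.
No dirty computation escaped a run.
Note the shortcut — nothing in the graph depends on x1 at all, so no recomputation happens.

First demand of the output computes:
  n2 = max2(-3, 8) = 8
  n5 = mul(-7, 8) = -56
  n6 = mul(8, -3) = -24
  n8 = max2(-56, -24) = -24
  n9 = add(-3, -24) = -27
  n10 = add(8, -24) = -16
  n11 = min2(-16, -27) = -27
  n12 = add(-27, -27) = -54

After the edit, cleaning proceeds:
  no node depends on x1 at all; the second demand re-runs nothing.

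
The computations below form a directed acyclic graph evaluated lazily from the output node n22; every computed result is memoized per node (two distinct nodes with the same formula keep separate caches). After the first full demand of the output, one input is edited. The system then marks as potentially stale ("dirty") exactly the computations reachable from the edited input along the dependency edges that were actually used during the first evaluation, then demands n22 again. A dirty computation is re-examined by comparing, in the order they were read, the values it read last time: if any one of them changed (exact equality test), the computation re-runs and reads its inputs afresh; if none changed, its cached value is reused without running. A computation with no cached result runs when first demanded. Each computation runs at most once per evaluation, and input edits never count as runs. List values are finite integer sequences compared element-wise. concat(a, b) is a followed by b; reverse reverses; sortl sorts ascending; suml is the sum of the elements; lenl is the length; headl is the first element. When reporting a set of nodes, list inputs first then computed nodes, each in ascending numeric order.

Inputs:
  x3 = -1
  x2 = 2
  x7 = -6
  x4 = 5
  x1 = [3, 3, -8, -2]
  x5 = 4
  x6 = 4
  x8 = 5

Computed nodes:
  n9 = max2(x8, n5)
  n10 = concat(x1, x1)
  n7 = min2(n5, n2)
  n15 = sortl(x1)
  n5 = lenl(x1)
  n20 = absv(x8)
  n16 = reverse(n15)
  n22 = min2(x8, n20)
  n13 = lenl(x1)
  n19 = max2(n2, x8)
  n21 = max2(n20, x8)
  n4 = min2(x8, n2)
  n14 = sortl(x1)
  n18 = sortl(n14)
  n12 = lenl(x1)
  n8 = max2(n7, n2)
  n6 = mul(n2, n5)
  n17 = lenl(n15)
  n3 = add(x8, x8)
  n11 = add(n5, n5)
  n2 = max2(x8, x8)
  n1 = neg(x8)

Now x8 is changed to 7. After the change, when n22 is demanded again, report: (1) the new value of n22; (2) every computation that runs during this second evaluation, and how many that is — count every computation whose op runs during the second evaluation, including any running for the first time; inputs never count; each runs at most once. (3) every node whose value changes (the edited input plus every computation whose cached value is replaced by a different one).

Demanding n22 again yields 7.
2 computations run: n20, n22.
The nodes whose values change: x8, n20, n22.

First demand of the output computes:
  n20 = absv(5) = 5
  n22 = min2(5, 5) = 5

After the edit, cleaning proceeds:
  n20: a read changed (x8 5->7) — executes, giving 7.
  n22: a read changed (x8 5->7; n20 5->7) — executes, giving 7.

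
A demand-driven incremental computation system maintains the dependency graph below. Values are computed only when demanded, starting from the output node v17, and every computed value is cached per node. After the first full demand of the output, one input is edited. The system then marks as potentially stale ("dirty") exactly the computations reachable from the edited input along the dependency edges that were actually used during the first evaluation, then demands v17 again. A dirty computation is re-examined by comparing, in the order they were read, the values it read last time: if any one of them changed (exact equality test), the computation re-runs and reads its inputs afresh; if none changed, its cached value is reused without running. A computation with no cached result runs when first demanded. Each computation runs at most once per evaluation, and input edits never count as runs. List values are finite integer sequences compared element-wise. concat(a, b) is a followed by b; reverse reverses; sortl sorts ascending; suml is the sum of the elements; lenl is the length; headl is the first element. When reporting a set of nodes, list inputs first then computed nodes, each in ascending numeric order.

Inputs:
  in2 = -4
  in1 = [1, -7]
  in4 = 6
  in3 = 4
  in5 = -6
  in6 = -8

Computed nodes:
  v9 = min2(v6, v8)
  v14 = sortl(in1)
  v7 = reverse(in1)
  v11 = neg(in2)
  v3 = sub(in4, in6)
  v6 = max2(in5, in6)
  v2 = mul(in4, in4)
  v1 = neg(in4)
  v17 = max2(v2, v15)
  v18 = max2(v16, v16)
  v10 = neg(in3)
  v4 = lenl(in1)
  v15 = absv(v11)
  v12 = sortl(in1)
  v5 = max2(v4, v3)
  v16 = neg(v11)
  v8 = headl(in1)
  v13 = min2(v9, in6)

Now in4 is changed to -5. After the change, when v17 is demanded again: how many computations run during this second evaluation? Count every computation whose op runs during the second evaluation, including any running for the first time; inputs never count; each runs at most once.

Computations that run: v2, v17 — 2 in total.

First evaluation (everything demanded from the output):
  v2 = mul(6, 6) = 36
  v11 = neg(-4) = 4
  v15 = absv(4) = 4
  v17 = max2(36, 4) = 36

Propagation after the edit:
  v2: runs — in4 6->-5; in4 6->-5; result 25.
  v17: runs — v2 36->25; result 25.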